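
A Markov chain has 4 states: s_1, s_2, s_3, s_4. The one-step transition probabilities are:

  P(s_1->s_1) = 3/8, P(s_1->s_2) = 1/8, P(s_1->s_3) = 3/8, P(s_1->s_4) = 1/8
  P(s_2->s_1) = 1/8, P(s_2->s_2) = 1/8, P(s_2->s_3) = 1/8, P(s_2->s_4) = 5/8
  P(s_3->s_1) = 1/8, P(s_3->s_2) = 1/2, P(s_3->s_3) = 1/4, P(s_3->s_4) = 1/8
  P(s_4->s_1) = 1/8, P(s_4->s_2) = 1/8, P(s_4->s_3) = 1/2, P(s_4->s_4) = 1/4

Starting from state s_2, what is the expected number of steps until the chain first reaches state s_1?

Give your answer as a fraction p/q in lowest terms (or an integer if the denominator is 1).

Answer: 8

Derivation:
Let h_i = expected steps to first reach s_1 from state i.
Boundary: h_s_1 = 0.
First-step equations for the other states:
  h_s_2 = 1 + 1/8*h_s_1 + 1/8*h_s_2 + 1/8*h_s_3 + 5/8*h_s_4
  h_s_3 = 1 + 1/8*h_s_1 + 1/2*h_s_2 + 1/4*h_s_3 + 1/8*h_s_4
  h_s_4 = 1 + 1/8*h_s_1 + 1/8*h_s_2 + 1/2*h_s_3 + 1/4*h_s_4

Substituting h_s_1 = 0 and rearranging gives the linear system (I - Q) h = 1:
  [7/8, -1/8, -5/8] . (h_s_2, h_s_3, h_s_4) = 1
  [-1/2, 3/4, -1/8] . (h_s_2, h_s_3, h_s_4) = 1
  [-1/8, -1/2, 3/4] . (h_s_2, h_s_3, h_s_4) = 1

Solving yields:
  h_s_2 = 8
  h_s_3 = 8
  h_s_4 = 8

Starting state is s_2, so the expected hitting time is h_s_2 = 8.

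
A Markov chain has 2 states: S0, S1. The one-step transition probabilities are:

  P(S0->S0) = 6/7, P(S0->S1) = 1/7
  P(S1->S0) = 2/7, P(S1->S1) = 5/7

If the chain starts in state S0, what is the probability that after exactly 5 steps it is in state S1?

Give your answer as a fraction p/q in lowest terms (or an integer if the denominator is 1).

Computing P^5 by repeated multiplication:
P^1 =
  S0: [6/7, 1/7]
  S1: [2/7, 5/7]
P^2 =
  S0: [38/49, 11/49]
  S1: [22/49, 27/49]
P^3 =
  S0: [250/343, 93/343]
  S1: [186/343, 157/343]
P^4 =
  S0: [1686/2401, 715/2401]
  S1: [1430/2401, 971/2401]
P^5 =
  S0: [11546/16807, 5261/16807]
  S1: [10522/16807, 6285/16807]

(P^5)[S0 -> S1] = 5261/16807

Answer: 5261/16807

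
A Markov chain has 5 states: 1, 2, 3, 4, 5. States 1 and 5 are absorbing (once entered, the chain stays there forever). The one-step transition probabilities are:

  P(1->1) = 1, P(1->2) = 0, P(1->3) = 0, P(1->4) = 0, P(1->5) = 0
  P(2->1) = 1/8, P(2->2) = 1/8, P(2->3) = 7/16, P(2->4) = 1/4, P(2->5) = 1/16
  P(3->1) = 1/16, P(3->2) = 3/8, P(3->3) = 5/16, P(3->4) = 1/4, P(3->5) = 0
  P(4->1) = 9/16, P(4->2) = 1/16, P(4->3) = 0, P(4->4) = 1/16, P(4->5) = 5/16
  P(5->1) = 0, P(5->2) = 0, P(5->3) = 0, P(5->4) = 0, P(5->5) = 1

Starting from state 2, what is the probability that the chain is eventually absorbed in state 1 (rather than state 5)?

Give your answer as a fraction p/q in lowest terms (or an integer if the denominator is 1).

Answer: 361/536

Derivation:
Let a_i = P(absorbed in 1 | start in state i).
Boundary conditions: a_1 = 1, a_5 = 0.
For each transient state i, a_i = sum_j P(i->j) * a_j:
  a_2 = 1/8*a_1 + 1/8*a_2 + 7/16*a_3 + 1/4*a_4 + 1/16*a_5
  a_3 = 1/16*a_1 + 3/8*a_2 + 5/16*a_3 + 1/4*a_4 + 0*a_5
  a_4 = 9/16*a_1 + 1/16*a_2 + 0*a_3 + 1/16*a_4 + 5/16*a_5

Substituting a_1 = 1 and a_5 = 0, rearrange to (I - Q) a = r where r[i] = P(i -> 1):
  [7/8, -7/16, -1/4] . (a_2, a_3, a_4) = 1/8
  [-3/8, 11/16, -1/4] . (a_2, a_3, a_4) = 1/16
  [-1/16, 0, 15/16] . (a_2, a_3, a_4) = 9/16

Solving yields:
  a_2 = 361/536
  a_3 = 557/804
  a_4 = 1037/1608

Starting state is 2, so the absorption probability is a_2 = 361/536.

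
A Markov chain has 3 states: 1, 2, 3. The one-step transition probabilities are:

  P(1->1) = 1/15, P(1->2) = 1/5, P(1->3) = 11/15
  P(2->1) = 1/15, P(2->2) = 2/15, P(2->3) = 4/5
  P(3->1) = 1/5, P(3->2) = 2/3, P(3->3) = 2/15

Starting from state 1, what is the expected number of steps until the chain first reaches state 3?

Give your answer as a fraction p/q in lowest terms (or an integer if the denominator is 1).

Answer: 240/179

Derivation:
Let h_i = expected steps to first reach 3 from state i.
Boundary: h_3 = 0.
First-step equations for the other states:
  h_1 = 1 + 1/15*h_1 + 1/5*h_2 + 11/15*h_3
  h_2 = 1 + 1/15*h_1 + 2/15*h_2 + 4/5*h_3

Substituting h_3 = 0 and rearranging gives the linear system (I - Q) h = 1:
  [14/15, -1/5] . (h_1, h_2) = 1
  [-1/15, 13/15] . (h_1, h_2) = 1

Solving yields:
  h_1 = 240/179
  h_2 = 225/179

Starting state is 1, so the expected hitting time is h_1 = 240/179.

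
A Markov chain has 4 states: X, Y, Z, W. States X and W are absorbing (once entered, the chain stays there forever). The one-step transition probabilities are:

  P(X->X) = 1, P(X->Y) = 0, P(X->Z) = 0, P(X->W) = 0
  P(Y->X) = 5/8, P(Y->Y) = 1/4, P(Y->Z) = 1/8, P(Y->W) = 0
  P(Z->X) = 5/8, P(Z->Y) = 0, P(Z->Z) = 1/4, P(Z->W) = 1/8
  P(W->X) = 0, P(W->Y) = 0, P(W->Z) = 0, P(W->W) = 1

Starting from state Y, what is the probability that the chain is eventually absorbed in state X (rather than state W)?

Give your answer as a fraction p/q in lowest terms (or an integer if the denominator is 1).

Let a_i = P(absorbed in X | start in state i).
Boundary conditions: a_X = 1, a_W = 0.
For each transient state i, a_i = sum_j P(i->j) * a_j:
  a_Y = 5/8*a_X + 1/4*a_Y + 1/8*a_Z + 0*a_W
  a_Z = 5/8*a_X + 0*a_Y + 1/4*a_Z + 1/8*a_W

Substituting a_X = 1 and a_W = 0, rearrange to (I - Q) a = r where r[i] = P(i -> X):
  [3/4, -1/8] . (a_Y, a_Z) = 5/8
  [0, 3/4] . (a_Y, a_Z) = 5/8

Solving yields:
  a_Y = 35/36
  a_Z = 5/6

Starting state is Y, so the absorption probability is a_Y = 35/36.

Answer: 35/36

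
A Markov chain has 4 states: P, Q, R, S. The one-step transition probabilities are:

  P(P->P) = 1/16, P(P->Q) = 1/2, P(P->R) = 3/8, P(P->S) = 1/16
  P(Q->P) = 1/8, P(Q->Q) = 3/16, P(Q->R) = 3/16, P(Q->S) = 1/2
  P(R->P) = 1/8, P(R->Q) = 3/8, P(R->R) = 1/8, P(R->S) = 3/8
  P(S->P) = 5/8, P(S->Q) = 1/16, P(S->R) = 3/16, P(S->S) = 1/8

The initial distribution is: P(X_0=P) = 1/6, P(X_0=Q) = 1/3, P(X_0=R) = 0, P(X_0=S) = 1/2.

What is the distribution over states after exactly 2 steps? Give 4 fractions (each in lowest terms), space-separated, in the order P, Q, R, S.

Propagating the distribution step by step (d_{t+1} = d_t * P):
d_0 = (P=1/6, Q=1/3, R=0, S=1/2)
  d_1[P] = 1/6*1/16 + 1/3*1/8 + 0*1/8 + 1/2*5/8 = 35/96
  d_1[Q] = 1/6*1/2 + 1/3*3/16 + 0*3/8 + 1/2*1/16 = 17/96
  d_1[R] = 1/6*3/8 + 1/3*3/16 + 0*1/8 + 1/2*3/16 = 7/32
  d_1[S] = 1/6*1/16 + 1/3*1/2 + 0*3/8 + 1/2*1/8 = 23/96
d_1 = (P=35/96, Q=17/96, R=7/32, S=23/96)
  d_2[P] = 35/96*1/16 + 17/96*1/8 + 7/32*1/8 + 23/96*5/8 = 341/1536
  d_2[Q] = 35/96*1/2 + 17/96*3/16 + 7/32*3/8 + 23/96*1/16 = 5/16
  d_2[R] = 35/96*3/8 + 17/96*3/16 + 7/32*1/8 + 23/96*3/16 = 31/128
  d_2[S] = 35/96*1/16 + 17/96*1/2 + 7/32*3/8 + 23/96*1/8 = 343/1536
d_2 = (P=341/1536, Q=5/16, R=31/128, S=343/1536)

Answer: 341/1536 5/16 31/128 343/1536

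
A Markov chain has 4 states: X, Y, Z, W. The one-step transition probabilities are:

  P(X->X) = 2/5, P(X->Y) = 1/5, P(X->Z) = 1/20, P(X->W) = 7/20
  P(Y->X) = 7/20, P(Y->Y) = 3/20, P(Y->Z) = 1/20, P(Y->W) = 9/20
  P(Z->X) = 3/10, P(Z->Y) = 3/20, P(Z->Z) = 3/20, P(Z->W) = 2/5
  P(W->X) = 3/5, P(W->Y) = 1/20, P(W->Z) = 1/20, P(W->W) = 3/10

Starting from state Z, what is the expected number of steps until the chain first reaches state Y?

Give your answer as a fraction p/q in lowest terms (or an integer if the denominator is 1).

Answer: 268/37

Derivation:
Let h_i = expected steps to first reach Y from state i.
Boundary: h_Y = 0.
First-step equations for the other states:
  h_X = 1 + 2/5*h_X + 1/5*h_Y + 1/20*h_Z + 7/20*h_W
  h_Z = 1 + 3/10*h_X + 3/20*h_Y + 3/20*h_Z + 2/5*h_W
  h_W = 1 + 3/5*h_X + 1/20*h_Y + 1/20*h_Z + 3/10*h_W

Substituting h_Y = 0 and rearranging gives the linear system (I - Q) h = 1:
  [3/5, -1/20, -7/20] . (h_X, h_Z, h_W) = 1
  [-3/10, 17/20, -2/5] . (h_X, h_Z, h_W) = 1
  [-3/5, -1/20, 7/10] . (h_X, h_Z, h_W) = 1

Solving yields:
  h_X = 252/37
  h_Z = 268/37
  h_W = 288/37

Starting state is Z, so the expected hitting time is h_Z = 268/37.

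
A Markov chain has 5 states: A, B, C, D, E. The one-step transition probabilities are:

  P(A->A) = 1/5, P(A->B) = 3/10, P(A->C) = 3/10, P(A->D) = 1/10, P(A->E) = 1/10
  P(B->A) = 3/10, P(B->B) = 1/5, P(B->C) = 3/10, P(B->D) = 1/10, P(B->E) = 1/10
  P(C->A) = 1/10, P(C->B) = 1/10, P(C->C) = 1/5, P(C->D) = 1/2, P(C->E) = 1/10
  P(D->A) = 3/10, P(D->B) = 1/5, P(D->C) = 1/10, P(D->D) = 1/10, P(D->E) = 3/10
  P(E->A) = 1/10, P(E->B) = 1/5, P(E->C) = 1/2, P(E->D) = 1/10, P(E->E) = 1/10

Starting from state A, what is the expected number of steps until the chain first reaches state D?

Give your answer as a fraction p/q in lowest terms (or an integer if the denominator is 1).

Answer: 550/119

Derivation:
Let h_i = expected steps to first reach D from state i.
Boundary: h_D = 0.
First-step equations for the other states:
  h_A = 1 + 1/5*h_A + 3/10*h_B + 3/10*h_C + 1/10*h_D + 1/10*h_E
  h_B = 1 + 3/10*h_A + 1/5*h_B + 3/10*h_C + 1/10*h_D + 1/10*h_E
  h_C = 1 + 1/10*h_A + 1/10*h_B + 1/5*h_C + 1/2*h_D + 1/10*h_E
  h_E = 1 + 1/10*h_A + 1/5*h_B + 1/2*h_C + 1/10*h_D + 1/10*h_E

Substituting h_D = 0 and rearranging gives the linear system (I - Q) h = 1:
  [4/5, -3/10, -3/10, -1/10] . (h_A, h_B, h_C, h_E) = 1
  [-3/10, 4/5, -3/10, -1/10] . (h_A, h_B, h_C, h_E) = 1
  [-1/10, -1/10, 4/5, -1/10] . (h_A, h_B, h_C, h_E) = 1
  [-1/10, -1/5, -1/2, 9/10] . (h_A, h_B, h_C, h_E) = 1

Solving yields:
  h_A = 550/119
  h_B = 550/119
  h_C = 50/17
  h_E = 30/7

Starting state is A, so the expected hitting time is h_A = 550/119.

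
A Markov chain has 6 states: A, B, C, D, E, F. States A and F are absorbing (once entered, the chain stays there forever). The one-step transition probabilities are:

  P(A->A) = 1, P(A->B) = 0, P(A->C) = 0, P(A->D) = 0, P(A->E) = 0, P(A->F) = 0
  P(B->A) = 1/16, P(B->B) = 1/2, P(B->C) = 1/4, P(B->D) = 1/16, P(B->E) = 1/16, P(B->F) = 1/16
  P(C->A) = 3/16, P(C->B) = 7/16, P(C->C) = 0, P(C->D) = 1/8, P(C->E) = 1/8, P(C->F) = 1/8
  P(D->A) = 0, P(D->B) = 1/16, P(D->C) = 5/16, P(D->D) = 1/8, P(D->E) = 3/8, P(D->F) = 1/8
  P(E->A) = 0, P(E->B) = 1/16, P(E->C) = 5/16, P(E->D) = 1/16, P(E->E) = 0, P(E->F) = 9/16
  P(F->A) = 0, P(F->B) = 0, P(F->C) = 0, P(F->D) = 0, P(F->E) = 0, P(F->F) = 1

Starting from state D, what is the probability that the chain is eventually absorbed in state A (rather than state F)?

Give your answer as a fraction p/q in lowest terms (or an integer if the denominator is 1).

Answer: 4026/16657

Derivation:
Let a_i = P(absorbed in A | start in state i).
Boundary conditions: a_A = 1, a_F = 0.
For each transient state i, a_i = sum_j P(i->j) * a_j:
  a_B = 1/16*a_A + 1/2*a_B + 1/4*a_C + 1/16*a_D + 1/16*a_E + 1/16*a_F
  a_C = 3/16*a_A + 7/16*a_B + 0*a_C + 1/8*a_D + 1/8*a_E + 1/8*a_F
  a_D = 0*a_A + 1/16*a_B + 5/16*a_C + 1/8*a_D + 3/8*a_E + 1/8*a_F
  a_E = 0*a_A + 1/16*a_B + 5/16*a_C + 1/16*a_D + 0*a_E + 9/16*a_F

Substituting a_A = 1 and a_F = 0, rearrange to (I - Q) a = r where r[i] = P(i -> A):
  [1/2, -1/4, -1/16, -1/16] . (a_B, a_C, a_D, a_E) = 1/16
  [-7/16, 1, -1/8, -1/8] . (a_B, a_C, a_D, a_E) = 3/16
  [-1/16, -5/16, 7/8, -3/8] . (a_B, a_C, a_D, a_E) = 0
  [-1/16, -5/16, -1/16, 1] . (a_B, a_C, a_D, a_E) = 0

Solving yields:
  a_B = 6289/16657
  a_C = 6721/16657
  a_D = 4026/16657
  a_E = 2745/16657

Starting state is D, so the absorption probability is a_D = 4026/16657.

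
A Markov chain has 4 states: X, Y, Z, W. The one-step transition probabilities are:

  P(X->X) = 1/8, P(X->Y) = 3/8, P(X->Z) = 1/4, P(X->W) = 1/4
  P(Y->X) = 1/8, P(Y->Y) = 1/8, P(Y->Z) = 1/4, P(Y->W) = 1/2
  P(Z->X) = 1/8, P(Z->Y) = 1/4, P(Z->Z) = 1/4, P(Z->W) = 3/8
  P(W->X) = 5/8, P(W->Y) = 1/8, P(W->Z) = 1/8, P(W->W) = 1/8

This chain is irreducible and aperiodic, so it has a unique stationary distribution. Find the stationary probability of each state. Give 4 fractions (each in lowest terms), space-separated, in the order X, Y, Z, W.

Answer: 207/760 167/760 81/380 28/95

Derivation:
The stationary distribution satisfies pi = pi * P, i.e.:
  pi_X = 1/8*pi_X + 1/8*pi_Y + 1/8*pi_Z + 5/8*pi_W
  pi_Y = 3/8*pi_X + 1/8*pi_Y + 1/4*pi_Z + 1/8*pi_W
  pi_Z = 1/4*pi_X + 1/4*pi_Y + 1/4*pi_Z + 1/8*pi_W
  pi_W = 1/4*pi_X + 1/2*pi_Y + 3/8*pi_Z + 1/8*pi_W
with normalization: pi_X + pi_Y + pi_Z + pi_W = 1.

Using the first 3 balance equations plus normalization, the linear system A*pi = b is:
  [-7/8, 1/8, 1/8, 5/8] . pi = 0
  [3/8, -7/8, 1/4, 1/8] . pi = 0
  [1/4, 1/4, -3/4, 1/8] . pi = 0
  [1, 1, 1, 1] . pi = 1

Solving yields:
  pi_X = 207/760
  pi_Y = 167/760
  pi_Z = 81/380
  pi_W = 28/95

Verification (pi * P):
  207/760*1/8 + 167/760*1/8 + 81/380*1/8 + 28/95*5/8 = 207/760 = pi_X  (ok)
  207/760*3/8 + 167/760*1/8 + 81/380*1/4 + 28/95*1/8 = 167/760 = pi_Y  (ok)
  207/760*1/4 + 167/760*1/4 + 81/380*1/4 + 28/95*1/8 = 81/380 = pi_Z  (ok)
  207/760*1/4 + 167/760*1/2 + 81/380*3/8 + 28/95*1/8 = 28/95 = pi_W  (ok)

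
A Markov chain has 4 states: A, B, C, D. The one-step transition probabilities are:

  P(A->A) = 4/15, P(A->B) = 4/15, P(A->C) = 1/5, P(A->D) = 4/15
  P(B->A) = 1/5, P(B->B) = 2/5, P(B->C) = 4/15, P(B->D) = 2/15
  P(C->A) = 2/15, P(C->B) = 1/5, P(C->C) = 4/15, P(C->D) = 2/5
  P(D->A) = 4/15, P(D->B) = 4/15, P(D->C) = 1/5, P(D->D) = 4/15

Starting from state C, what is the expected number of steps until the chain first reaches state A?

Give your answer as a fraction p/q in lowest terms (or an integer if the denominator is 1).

Let h_i = expected steps to first reach A from state i.
Boundary: h_A = 0.
First-step equations for the other states:
  h_B = 1 + 1/5*h_A + 2/5*h_B + 4/15*h_C + 2/15*h_D
  h_C = 1 + 2/15*h_A + 1/5*h_B + 4/15*h_C + 2/5*h_D
  h_D = 1 + 4/15*h_A + 4/15*h_B + 1/5*h_C + 4/15*h_D

Substituting h_A = 0 and rearranging gives the linear system (I - Q) h = 1:
  [3/5, -4/15, -2/15] . (h_B, h_C, h_D) = 1
  [-1/5, 11/15, -2/5] . (h_B, h_C, h_D) = 1
  [-4/15, -1/5, 11/15] . (h_B, h_C, h_D) = 1

Solving yields:
  h_B = 2985/593
  h_C = 3120/593
  h_D = 2745/593

Starting state is C, so the expected hitting time is h_C = 3120/593.

Answer: 3120/593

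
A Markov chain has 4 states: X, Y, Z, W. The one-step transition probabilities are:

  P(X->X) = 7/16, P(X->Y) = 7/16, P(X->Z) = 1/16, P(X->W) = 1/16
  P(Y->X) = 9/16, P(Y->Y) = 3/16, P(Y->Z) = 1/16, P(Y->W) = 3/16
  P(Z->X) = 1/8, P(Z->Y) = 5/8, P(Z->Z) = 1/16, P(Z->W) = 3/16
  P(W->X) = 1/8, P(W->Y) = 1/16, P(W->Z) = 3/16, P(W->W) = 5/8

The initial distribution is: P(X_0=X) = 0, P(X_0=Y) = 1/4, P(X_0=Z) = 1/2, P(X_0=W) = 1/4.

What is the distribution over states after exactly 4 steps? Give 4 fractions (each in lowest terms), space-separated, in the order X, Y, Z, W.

Propagating the distribution step by step (d_{t+1} = d_t * P):
d_0 = (X=0, Y=1/4, Z=1/2, W=1/4)
  d_1[X] = 0*7/16 + 1/4*9/16 + 1/2*1/8 + 1/4*1/8 = 15/64
  d_1[Y] = 0*7/16 + 1/4*3/16 + 1/2*5/8 + 1/4*1/16 = 3/8
  d_1[Z] = 0*1/16 + 1/4*1/16 + 1/2*1/16 + 1/4*3/16 = 3/32
  d_1[W] = 0*1/16 + 1/4*3/16 + 1/2*3/16 + 1/4*5/8 = 19/64
d_1 = (X=15/64, Y=3/8, Z=3/32, W=19/64)
  d_2[X] = 15/64*7/16 + 3/8*9/16 + 3/32*1/8 + 19/64*1/8 = 371/1024
  d_2[Y] = 15/64*7/16 + 3/8*3/16 + 3/32*5/8 + 19/64*1/16 = 1/4
  d_2[Z] = 15/64*1/16 + 3/8*1/16 + 3/32*1/16 + 19/64*3/16 = 51/512
  d_2[W] = 15/64*1/16 + 3/8*3/16 + 3/32*3/16 + 19/64*5/8 = 295/1024
d_2 = (X=371/1024, Y=1/4, Z=51/512, W=295/1024)
  d_3[X] = 371/1024*7/16 + 1/4*9/16 + 51/512*1/8 + 295/1024*1/8 = 5695/16384
  d_3[Y] = 371/1024*7/16 + 1/4*3/16 + 51/512*5/8 + 295/1024*1/16 = 585/2048
  d_3[Z] = 371/1024*1/16 + 1/4*1/16 + 51/512*1/16 + 295/1024*3/16 = 807/8192
  d_3[W] = 371/1024*1/16 + 1/4*3/16 + 51/512*3/16 + 295/1024*5/8 = 4395/16384
d_3 = (X=5695/16384, Y=585/2048, Z=807/8192, W=4395/16384)
  d_4[X] = 5695/16384*7/16 + 585/2048*9/16 + 807/8192*1/8 + 4395/16384*1/8 = 94003/262144
  d_4[Y] = 5695/16384*7/16 + 585/2048*3/16 + 807/8192*5/8 + 4395/16384*1/16 = 9305/32768
  d_4[Z] = 5695/16384*1/16 + 585/2048*1/16 + 807/8192*1/16 + 4395/16384*3/16 = 12587/131072
  d_4[W] = 5695/16384*1/16 + 585/2048*3/16 + 807/8192*3/16 + 4395/16384*5/8 = 68527/262144
d_4 = (X=94003/262144, Y=9305/32768, Z=12587/131072, W=68527/262144)

Answer: 94003/262144 9305/32768 12587/131072 68527/262144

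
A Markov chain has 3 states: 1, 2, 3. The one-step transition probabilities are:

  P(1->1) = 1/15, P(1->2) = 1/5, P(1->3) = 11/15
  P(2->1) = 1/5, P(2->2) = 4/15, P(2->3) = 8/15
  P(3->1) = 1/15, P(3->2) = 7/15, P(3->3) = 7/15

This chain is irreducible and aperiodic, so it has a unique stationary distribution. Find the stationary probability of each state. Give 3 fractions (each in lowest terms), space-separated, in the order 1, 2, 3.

The stationary distribution satisfies pi = pi * P, i.e.:
  pi_1 = 1/15*pi_1 + 1/5*pi_2 + 1/15*pi_3
  pi_2 = 1/5*pi_1 + 4/15*pi_2 + 7/15*pi_3
  pi_3 = 11/15*pi_1 + 8/15*pi_2 + 7/15*pi_3
with normalization: pi_1 + pi_2 + pi_3 = 1.

Using the first 2 balance equations plus normalization, the linear system A*pi = b is:
  [-14/15, 1/5, 1/15] . pi = 0
  [1/5, -11/15, 7/15] . pi = 0
  [1, 1, 1] . pi = 1

Solving yields:
  pi_1 = 16/139
  pi_2 = 101/278
  pi_3 = 145/278

Verification (pi * P):
  16/139*1/15 + 101/278*1/5 + 145/278*1/15 = 16/139 = pi_1  (ok)
  16/139*1/5 + 101/278*4/15 + 145/278*7/15 = 101/278 = pi_2  (ok)
  16/139*11/15 + 101/278*8/15 + 145/278*7/15 = 145/278 = pi_3  (ok)

Answer: 16/139 101/278 145/278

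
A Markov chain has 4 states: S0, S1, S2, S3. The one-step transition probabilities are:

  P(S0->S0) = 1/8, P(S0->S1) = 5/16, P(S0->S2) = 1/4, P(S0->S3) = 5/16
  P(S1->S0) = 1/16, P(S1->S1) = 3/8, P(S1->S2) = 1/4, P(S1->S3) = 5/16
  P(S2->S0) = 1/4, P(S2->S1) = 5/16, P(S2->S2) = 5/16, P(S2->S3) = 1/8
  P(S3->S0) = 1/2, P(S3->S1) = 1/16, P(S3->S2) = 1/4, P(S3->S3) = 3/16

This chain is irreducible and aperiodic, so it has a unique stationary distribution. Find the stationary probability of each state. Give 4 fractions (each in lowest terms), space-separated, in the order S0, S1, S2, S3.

The stationary distribution satisfies pi = pi * P, i.e.:
  pi_S0 = 1/8*pi_S0 + 1/16*pi_S1 + 1/4*pi_S2 + 1/2*pi_S3
  pi_S1 = 5/16*pi_S0 + 3/8*pi_S1 + 5/16*pi_S2 + 1/16*pi_S3
  pi_S2 = 1/4*pi_S0 + 1/4*pi_S1 + 5/16*pi_S2 + 1/4*pi_S3
  pi_S3 = 5/16*pi_S0 + 5/16*pi_S1 + 1/8*pi_S2 + 3/16*pi_S3
with normalization: pi_S0 + pi_S1 + pi_S2 + pi_S3 = 1.

Using the first 3 balance equations plus normalization, the linear system A*pi = b is:
  [-7/8, 1/16, 1/4, 1/2] . pi = 0
  [5/16, -5/8, 5/16, 1/16] . pi = 0
  [1/4, 1/4, -11/16, 1/4] . pi = 0
  [1, 1, 1, 1] . pi = 1

Solving yields:
  pi_S0 = 103/450
  pi_S1 = 61/225
  pi_S2 = 4/15
  pi_S3 = 7/30

Verification (pi * P):
  103/450*1/8 + 61/225*1/16 + 4/15*1/4 + 7/30*1/2 = 103/450 = pi_S0  (ok)
  103/450*5/16 + 61/225*3/8 + 4/15*5/16 + 7/30*1/16 = 61/225 = pi_S1  (ok)
  103/450*1/4 + 61/225*1/4 + 4/15*5/16 + 7/30*1/4 = 4/15 = pi_S2  (ok)
  103/450*5/16 + 61/225*5/16 + 4/15*1/8 + 7/30*3/16 = 7/30 = pi_S3  (ok)

Answer: 103/450 61/225 4/15 7/30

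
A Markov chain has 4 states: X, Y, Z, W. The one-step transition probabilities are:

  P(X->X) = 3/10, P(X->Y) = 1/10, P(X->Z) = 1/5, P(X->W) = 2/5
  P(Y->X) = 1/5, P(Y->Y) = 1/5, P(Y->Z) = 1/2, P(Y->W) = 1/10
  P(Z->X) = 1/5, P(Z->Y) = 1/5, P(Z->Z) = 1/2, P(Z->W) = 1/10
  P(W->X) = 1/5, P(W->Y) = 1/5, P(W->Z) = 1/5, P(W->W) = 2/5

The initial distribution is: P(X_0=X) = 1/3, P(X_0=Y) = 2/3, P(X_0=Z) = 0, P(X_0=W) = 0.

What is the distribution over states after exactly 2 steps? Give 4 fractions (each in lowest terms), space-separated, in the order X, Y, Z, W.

Answer: 67/300 53/300 37/100 23/100

Derivation:
Propagating the distribution step by step (d_{t+1} = d_t * P):
d_0 = (X=1/3, Y=2/3, Z=0, W=0)
  d_1[X] = 1/3*3/10 + 2/3*1/5 + 0*1/5 + 0*1/5 = 7/30
  d_1[Y] = 1/3*1/10 + 2/3*1/5 + 0*1/5 + 0*1/5 = 1/6
  d_1[Z] = 1/3*1/5 + 2/3*1/2 + 0*1/2 + 0*1/5 = 2/5
  d_1[W] = 1/3*2/5 + 2/3*1/10 + 0*1/10 + 0*2/5 = 1/5
d_1 = (X=7/30, Y=1/6, Z=2/5, W=1/5)
  d_2[X] = 7/30*3/10 + 1/6*1/5 + 2/5*1/5 + 1/5*1/5 = 67/300
  d_2[Y] = 7/30*1/10 + 1/6*1/5 + 2/5*1/5 + 1/5*1/5 = 53/300
  d_2[Z] = 7/30*1/5 + 1/6*1/2 + 2/5*1/2 + 1/5*1/5 = 37/100
  d_2[W] = 7/30*2/5 + 1/6*1/10 + 2/5*1/10 + 1/5*2/5 = 23/100
d_2 = (X=67/300, Y=53/300, Z=37/100, W=23/100)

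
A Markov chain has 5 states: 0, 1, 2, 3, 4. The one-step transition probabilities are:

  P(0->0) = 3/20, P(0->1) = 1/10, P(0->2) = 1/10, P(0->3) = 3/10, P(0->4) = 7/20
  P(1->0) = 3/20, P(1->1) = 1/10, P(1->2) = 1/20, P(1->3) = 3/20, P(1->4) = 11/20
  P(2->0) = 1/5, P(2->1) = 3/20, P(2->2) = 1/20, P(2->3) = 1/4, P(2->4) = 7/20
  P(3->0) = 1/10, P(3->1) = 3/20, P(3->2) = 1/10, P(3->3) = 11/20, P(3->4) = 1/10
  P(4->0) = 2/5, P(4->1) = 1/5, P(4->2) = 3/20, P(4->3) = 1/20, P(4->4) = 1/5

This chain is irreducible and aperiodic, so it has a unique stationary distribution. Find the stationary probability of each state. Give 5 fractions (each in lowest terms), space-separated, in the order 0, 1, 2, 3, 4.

Answer: 5567/26651 3885/26651 2696/26651 7304/26651 7199/26651

Derivation:
The stationary distribution satisfies pi = pi * P, i.e.:
  pi_0 = 3/20*pi_0 + 3/20*pi_1 + 1/5*pi_2 + 1/10*pi_3 + 2/5*pi_4
  pi_1 = 1/10*pi_0 + 1/10*pi_1 + 3/20*pi_2 + 3/20*pi_3 + 1/5*pi_4
  pi_2 = 1/10*pi_0 + 1/20*pi_1 + 1/20*pi_2 + 1/10*pi_3 + 3/20*pi_4
  pi_3 = 3/10*pi_0 + 3/20*pi_1 + 1/4*pi_2 + 11/20*pi_3 + 1/20*pi_4
  pi_4 = 7/20*pi_0 + 11/20*pi_1 + 7/20*pi_2 + 1/10*pi_3 + 1/5*pi_4
with normalization: pi_0 + pi_1 + pi_2 + pi_3 + pi_4 = 1.

Using the first 4 balance equations plus normalization, the linear system A*pi = b is:
  [-17/20, 3/20, 1/5, 1/10, 2/5] . pi = 0
  [1/10, -9/10, 3/20, 3/20, 1/5] . pi = 0
  [1/10, 1/20, -19/20, 1/10, 3/20] . pi = 0
  [3/10, 3/20, 1/4, -9/20, 1/20] . pi = 0
  [1, 1, 1, 1, 1] . pi = 1

Solving yields:
  pi_0 = 5567/26651
  pi_1 = 3885/26651
  pi_2 = 2696/26651
  pi_3 = 7304/26651
  pi_4 = 7199/26651

Verification (pi * P):
  5567/26651*3/20 + 3885/26651*3/20 + 2696/26651*1/5 + 7304/26651*1/10 + 7199/26651*2/5 = 5567/26651 = pi_0  (ok)
  5567/26651*1/10 + 3885/26651*1/10 + 2696/26651*3/20 + 7304/26651*3/20 + 7199/26651*1/5 = 3885/26651 = pi_1  (ok)
  5567/26651*1/10 + 3885/26651*1/20 + 2696/26651*1/20 + 7304/26651*1/10 + 7199/26651*3/20 = 2696/26651 = pi_2  (ok)
  5567/26651*3/10 + 3885/26651*3/20 + 2696/26651*1/4 + 7304/26651*11/20 + 7199/26651*1/20 = 7304/26651 = pi_3  (ok)
  5567/26651*7/20 + 3885/26651*11/20 + 2696/26651*7/20 + 7304/26651*1/10 + 7199/26651*1/5 = 7199/26651 = pi_4  (ok)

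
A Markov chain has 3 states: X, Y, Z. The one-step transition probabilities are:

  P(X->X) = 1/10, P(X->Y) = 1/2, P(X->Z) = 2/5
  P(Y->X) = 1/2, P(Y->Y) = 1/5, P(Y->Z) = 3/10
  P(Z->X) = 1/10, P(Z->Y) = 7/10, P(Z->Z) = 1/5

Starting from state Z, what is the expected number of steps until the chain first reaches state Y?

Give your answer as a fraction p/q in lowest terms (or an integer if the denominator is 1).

Answer: 25/17

Derivation:
Let h_i = expected steps to first reach Y from state i.
Boundary: h_Y = 0.
First-step equations for the other states:
  h_X = 1 + 1/10*h_X + 1/2*h_Y + 2/5*h_Z
  h_Z = 1 + 1/10*h_X + 7/10*h_Y + 1/5*h_Z

Substituting h_Y = 0 and rearranging gives the linear system (I - Q) h = 1:
  [9/10, -2/5] . (h_X, h_Z) = 1
  [-1/10, 4/5] . (h_X, h_Z) = 1

Solving yields:
  h_X = 30/17
  h_Z = 25/17

Starting state is Z, so the expected hitting time is h_Z = 25/17.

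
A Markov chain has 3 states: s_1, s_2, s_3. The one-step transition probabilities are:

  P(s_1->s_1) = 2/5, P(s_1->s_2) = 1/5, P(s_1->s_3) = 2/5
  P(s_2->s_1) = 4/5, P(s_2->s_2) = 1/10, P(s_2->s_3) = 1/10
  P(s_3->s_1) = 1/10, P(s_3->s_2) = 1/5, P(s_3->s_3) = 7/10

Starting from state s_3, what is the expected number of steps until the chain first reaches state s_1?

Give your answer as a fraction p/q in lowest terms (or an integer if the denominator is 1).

Let h_i = expected steps to first reach s_1 from state i.
Boundary: h_s_1 = 0.
First-step equations for the other states:
  h_s_2 = 1 + 4/5*h_s_1 + 1/10*h_s_2 + 1/10*h_s_3
  h_s_3 = 1 + 1/10*h_s_1 + 1/5*h_s_2 + 7/10*h_s_3

Substituting h_s_1 = 0 and rearranging gives the linear system (I - Q) h = 1:
  [9/10, -1/10] . (h_s_2, h_s_3) = 1
  [-1/5, 3/10] . (h_s_2, h_s_3) = 1

Solving yields:
  h_s_2 = 8/5
  h_s_3 = 22/5

Starting state is s_3, so the expected hitting time is h_s_3 = 22/5.

Answer: 22/5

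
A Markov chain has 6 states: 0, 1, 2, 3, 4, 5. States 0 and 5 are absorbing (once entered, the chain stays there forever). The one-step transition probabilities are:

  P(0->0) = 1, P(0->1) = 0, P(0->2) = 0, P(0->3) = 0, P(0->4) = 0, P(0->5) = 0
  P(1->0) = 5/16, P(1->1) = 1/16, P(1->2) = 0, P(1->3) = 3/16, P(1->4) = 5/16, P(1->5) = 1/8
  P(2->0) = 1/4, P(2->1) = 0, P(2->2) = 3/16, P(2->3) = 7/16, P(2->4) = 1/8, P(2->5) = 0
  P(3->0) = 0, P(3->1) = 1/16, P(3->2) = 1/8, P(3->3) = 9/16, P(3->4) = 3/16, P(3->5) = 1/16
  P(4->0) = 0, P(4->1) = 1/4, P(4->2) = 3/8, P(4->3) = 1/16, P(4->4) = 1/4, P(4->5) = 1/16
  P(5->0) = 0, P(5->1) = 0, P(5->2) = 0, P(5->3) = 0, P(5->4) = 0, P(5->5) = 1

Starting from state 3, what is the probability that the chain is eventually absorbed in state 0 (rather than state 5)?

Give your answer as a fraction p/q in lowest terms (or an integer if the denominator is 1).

Answer: 2030/3651

Derivation:
Let a_i = P(absorbed in 0 | start in state i).
Boundary conditions: a_0 = 1, a_5 = 0.
For each transient state i, a_i = sum_j P(i->j) * a_j:
  a_1 = 5/16*a_0 + 1/16*a_1 + 0*a_2 + 3/16*a_3 + 5/16*a_4 + 1/8*a_5
  a_2 = 1/4*a_0 + 0*a_1 + 3/16*a_2 + 7/16*a_3 + 1/8*a_4 + 0*a_5
  a_3 = 0*a_0 + 1/16*a_1 + 1/8*a_2 + 9/16*a_3 + 3/16*a_4 + 1/16*a_5
  a_4 = 0*a_0 + 1/4*a_1 + 3/8*a_2 + 1/16*a_3 + 1/4*a_4 + 1/16*a_5

Substituting a_0 = 1 and a_5 = 0, rearrange to (I - Q) a = r where r[i] = P(i -> 0):
  [15/16, 0, -3/16, -5/16] . (a_1, a_2, a_3, a_4) = 5/16
  [0, 13/16, -7/16, -1/8] . (a_1, a_2, a_3, a_4) = 1/4
  [-1/16, -1/8, 7/16, -3/16] . (a_1, a_2, a_3, a_4) = 0
  [-1/4, -3/8, -1/16, 3/4] . (a_1, a_2, a_3, a_4) = 0

Solving yields:
  a_1 = 4739/7302
  a_2 = 2561/3651
  a_3 = 2030/3651
  a_4 = 1493/2434

Starting state is 3, so the absorption probability is a_3 = 2030/3651.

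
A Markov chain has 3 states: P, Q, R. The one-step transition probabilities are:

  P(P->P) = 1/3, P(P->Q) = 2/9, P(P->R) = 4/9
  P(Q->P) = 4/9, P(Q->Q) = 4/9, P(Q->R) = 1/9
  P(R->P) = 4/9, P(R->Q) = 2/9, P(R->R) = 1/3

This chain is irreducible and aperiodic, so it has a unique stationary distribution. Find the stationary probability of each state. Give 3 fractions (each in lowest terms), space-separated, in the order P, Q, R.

Answer: 2/5 2/7 11/35

Derivation:
The stationary distribution satisfies pi = pi * P, i.e.:
  pi_P = 1/3*pi_P + 4/9*pi_Q + 4/9*pi_R
  pi_Q = 2/9*pi_P + 4/9*pi_Q + 2/9*pi_R
  pi_R = 4/9*pi_P + 1/9*pi_Q + 1/3*pi_R
with normalization: pi_P + pi_Q + pi_R = 1.

Using the first 2 balance equations plus normalization, the linear system A*pi = b is:
  [-2/3, 4/9, 4/9] . pi = 0
  [2/9, -5/9, 2/9] . pi = 0
  [1, 1, 1] . pi = 1

Solving yields:
  pi_P = 2/5
  pi_Q = 2/7
  pi_R = 11/35

Verification (pi * P):
  2/5*1/3 + 2/7*4/9 + 11/35*4/9 = 2/5 = pi_P  (ok)
  2/5*2/9 + 2/7*4/9 + 11/35*2/9 = 2/7 = pi_Q  (ok)
  2/5*4/9 + 2/7*1/9 + 11/35*1/3 = 11/35 = pi_R  (ok)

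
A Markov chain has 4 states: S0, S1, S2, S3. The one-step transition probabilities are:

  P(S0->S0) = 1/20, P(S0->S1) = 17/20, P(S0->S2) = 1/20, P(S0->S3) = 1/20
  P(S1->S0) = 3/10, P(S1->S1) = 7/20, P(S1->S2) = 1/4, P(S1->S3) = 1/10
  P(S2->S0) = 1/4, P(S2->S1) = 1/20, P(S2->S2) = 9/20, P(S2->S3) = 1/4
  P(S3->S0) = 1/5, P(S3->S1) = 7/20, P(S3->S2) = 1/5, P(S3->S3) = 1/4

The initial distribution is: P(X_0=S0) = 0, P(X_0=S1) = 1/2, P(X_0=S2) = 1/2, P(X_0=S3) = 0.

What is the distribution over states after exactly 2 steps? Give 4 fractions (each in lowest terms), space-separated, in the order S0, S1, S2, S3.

Propagating the distribution step by step (d_{t+1} = d_t * P):
d_0 = (S0=0, S1=1/2, S2=1/2, S3=0)
  d_1[S0] = 0*1/20 + 1/2*3/10 + 1/2*1/4 + 0*1/5 = 11/40
  d_1[S1] = 0*17/20 + 1/2*7/20 + 1/2*1/20 + 0*7/20 = 1/5
  d_1[S2] = 0*1/20 + 1/2*1/4 + 1/2*9/20 + 0*1/5 = 7/20
  d_1[S3] = 0*1/20 + 1/2*1/10 + 1/2*1/4 + 0*1/4 = 7/40
d_1 = (S0=11/40, S1=1/5, S2=7/20, S3=7/40)
  d_2[S0] = 11/40*1/20 + 1/5*3/10 + 7/20*1/4 + 7/40*1/5 = 157/800
  d_2[S1] = 11/40*17/20 + 1/5*7/20 + 7/20*1/20 + 7/40*7/20 = 153/400
  d_2[S2] = 11/40*1/20 + 1/5*1/4 + 7/20*9/20 + 7/40*1/5 = 41/160
  d_2[S3] = 11/40*1/20 + 1/5*1/10 + 7/20*1/4 + 7/40*1/4 = 33/200
d_2 = (S0=157/800, S1=153/400, S2=41/160, S3=33/200)

Answer: 157/800 153/400 41/160 33/200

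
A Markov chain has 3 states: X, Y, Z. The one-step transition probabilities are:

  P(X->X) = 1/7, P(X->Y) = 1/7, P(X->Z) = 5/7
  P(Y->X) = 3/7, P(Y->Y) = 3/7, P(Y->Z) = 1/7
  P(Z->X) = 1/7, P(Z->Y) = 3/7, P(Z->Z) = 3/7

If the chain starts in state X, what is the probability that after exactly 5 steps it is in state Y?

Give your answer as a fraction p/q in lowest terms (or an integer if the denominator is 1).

Computing P^5 by repeated multiplication:
P^1 =
  X: [1/7, 1/7, 5/7]
  Y: [3/7, 3/7, 1/7]
  Z: [1/7, 3/7, 3/7]
P^2 =
  X: [9/49, 19/49, 3/7]
  Y: [13/49, 15/49, 3/7]
  Z: [13/49, 19/49, 17/49]
P^3 =
  X: [87/343, 129/343, 127/343]
  Y: [79/343, 121/343, 143/343]
  Z: [87/343, 121/343, 135/343]
P^4 =
  X: [601/2401, 855/2401, 135/343]
  Y: [585/2401, 871/2401, 135/343]
  Z: [585/2401, 855/2401, 961/2401]
P^5 =
  X: [4111/16807, 6001/16807, 6695/16807]
  Y: [4143/16807, 6033/16807, 6631/16807]
  Z: [4111/16807, 6033/16807, 6663/16807]

(P^5)[X -> Y] = 6001/16807

Answer: 6001/16807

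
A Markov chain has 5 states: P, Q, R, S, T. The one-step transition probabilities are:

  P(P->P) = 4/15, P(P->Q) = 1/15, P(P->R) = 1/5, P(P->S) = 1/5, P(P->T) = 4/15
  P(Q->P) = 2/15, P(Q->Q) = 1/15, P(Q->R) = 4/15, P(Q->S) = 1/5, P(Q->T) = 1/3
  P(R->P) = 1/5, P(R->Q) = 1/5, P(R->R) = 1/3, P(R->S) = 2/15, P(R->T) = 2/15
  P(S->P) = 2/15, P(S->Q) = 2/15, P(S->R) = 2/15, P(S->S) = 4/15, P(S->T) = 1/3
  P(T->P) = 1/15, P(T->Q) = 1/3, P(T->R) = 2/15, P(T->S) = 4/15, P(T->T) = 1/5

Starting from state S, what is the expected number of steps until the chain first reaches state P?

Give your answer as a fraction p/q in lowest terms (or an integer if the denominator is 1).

Let h_i = expected steps to first reach P from state i.
Boundary: h_P = 0.
First-step equations for the other states:
  h_Q = 1 + 2/15*h_P + 1/15*h_Q + 4/15*h_R + 1/5*h_S + 1/3*h_T
  h_R = 1 + 1/5*h_P + 1/5*h_Q + 1/3*h_R + 2/15*h_S + 2/15*h_T
  h_S = 1 + 2/15*h_P + 2/15*h_Q + 2/15*h_R + 4/15*h_S + 1/3*h_T
  h_T = 1 + 1/15*h_P + 1/3*h_Q + 2/15*h_R + 4/15*h_S + 1/5*h_T

Substituting h_P = 0 and rearranging gives the linear system (I - Q) h = 1:
  [14/15, -4/15, -1/5, -1/3] . (h_Q, h_R, h_S, h_T) = 1
  [-1/5, 2/3, -2/15, -2/15] . (h_Q, h_R, h_S, h_T) = 1
  [-2/15, -2/15, 11/15, -1/3] . (h_Q, h_R, h_S, h_T) = 1
  [-1/3, -2/15, -4/15, 4/5] . (h_Q, h_R, h_S, h_T) = 1

Solving yields:
  h_Q = 6015/787
  h_R = 5490/787
  h_S = 6090/787
  h_T = 6435/787

Starting state is S, so the expected hitting time is h_S = 6090/787.

Answer: 6090/787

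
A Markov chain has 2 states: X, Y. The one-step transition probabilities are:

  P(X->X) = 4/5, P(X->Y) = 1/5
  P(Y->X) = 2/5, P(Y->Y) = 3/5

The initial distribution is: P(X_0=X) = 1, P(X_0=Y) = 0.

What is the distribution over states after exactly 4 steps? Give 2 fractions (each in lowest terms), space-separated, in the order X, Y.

Answer: 422/625 203/625

Derivation:
Propagating the distribution step by step (d_{t+1} = d_t * P):
d_0 = (X=1, Y=0)
  d_1[X] = 1*4/5 + 0*2/5 = 4/5
  d_1[Y] = 1*1/5 + 0*3/5 = 1/5
d_1 = (X=4/5, Y=1/5)
  d_2[X] = 4/5*4/5 + 1/5*2/5 = 18/25
  d_2[Y] = 4/5*1/5 + 1/5*3/5 = 7/25
d_2 = (X=18/25, Y=7/25)
  d_3[X] = 18/25*4/5 + 7/25*2/5 = 86/125
  d_3[Y] = 18/25*1/5 + 7/25*3/5 = 39/125
d_3 = (X=86/125, Y=39/125)
  d_4[X] = 86/125*4/5 + 39/125*2/5 = 422/625
  d_4[Y] = 86/125*1/5 + 39/125*3/5 = 203/625
d_4 = (X=422/625, Y=203/625)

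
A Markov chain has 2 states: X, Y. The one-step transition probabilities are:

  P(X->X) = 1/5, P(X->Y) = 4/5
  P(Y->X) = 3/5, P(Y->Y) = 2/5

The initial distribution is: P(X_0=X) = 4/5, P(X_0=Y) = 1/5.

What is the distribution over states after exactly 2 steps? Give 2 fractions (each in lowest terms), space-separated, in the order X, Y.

Answer: 61/125 64/125

Derivation:
Propagating the distribution step by step (d_{t+1} = d_t * P):
d_0 = (X=4/5, Y=1/5)
  d_1[X] = 4/5*1/5 + 1/5*3/5 = 7/25
  d_1[Y] = 4/5*4/5 + 1/5*2/5 = 18/25
d_1 = (X=7/25, Y=18/25)
  d_2[X] = 7/25*1/5 + 18/25*3/5 = 61/125
  d_2[Y] = 7/25*4/5 + 18/25*2/5 = 64/125
d_2 = (X=61/125, Y=64/125)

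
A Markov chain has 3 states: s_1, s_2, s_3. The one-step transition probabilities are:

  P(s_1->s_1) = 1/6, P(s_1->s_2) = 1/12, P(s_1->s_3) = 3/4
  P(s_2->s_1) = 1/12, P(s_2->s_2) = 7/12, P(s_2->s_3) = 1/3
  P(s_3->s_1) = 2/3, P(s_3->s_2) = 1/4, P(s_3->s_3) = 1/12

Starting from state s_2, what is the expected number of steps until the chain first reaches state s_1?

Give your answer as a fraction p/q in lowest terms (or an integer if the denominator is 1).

Answer: 180/43

Derivation:
Let h_i = expected steps to first reach s_1 from state i.
Boundary: h_s_1 = 0.
First-step equations for the other states:
  h_s_2 = 1 + 1/12*h_s_1 + 7/12*h_s_2 + 1/3*h_s_3
  h_s_3 = 1 + 2/3*h_s_1 + 1/4*h_s_2 + 1/12*h_s_3

Substituting h_s_1 = 0 and rearranging gives the linear system (I - Q) h = 1:
  [5/12, -1/3] . (h_s_2, h_s_3) = 1
  [-1/4, 11/12] . (h_s_2, h_s_3) = 1

Solving yields:
  h_s_2 = 180/43
  h_s_3 = 96/43

Starting state is s_2, so the expected hitting time is h_s_2 = 180/43.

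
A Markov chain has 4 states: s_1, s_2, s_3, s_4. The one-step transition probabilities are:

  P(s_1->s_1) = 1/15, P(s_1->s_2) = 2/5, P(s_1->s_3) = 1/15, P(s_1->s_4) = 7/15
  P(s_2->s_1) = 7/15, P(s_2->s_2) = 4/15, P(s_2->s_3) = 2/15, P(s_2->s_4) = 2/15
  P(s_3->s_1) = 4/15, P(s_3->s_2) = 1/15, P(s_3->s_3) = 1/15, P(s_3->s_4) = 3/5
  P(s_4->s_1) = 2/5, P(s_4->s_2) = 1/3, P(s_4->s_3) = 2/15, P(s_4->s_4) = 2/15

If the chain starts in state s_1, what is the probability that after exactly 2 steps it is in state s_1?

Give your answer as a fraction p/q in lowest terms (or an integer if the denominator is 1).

Answer: 89/225

Derivation:
Computing P^2 by repeated multiplication:
P^1 =
  s_1: [1/15, 2/5, 1/15, 7/15]
  s_2: [7/15, 4/15, 2/15, 2/15]
  s_3: [4/15, 1/15, 1/15, 3/5]
  s_4: [2/5, 1/3, 2/15, 2/15]
P^2 =
  s_1: [89/225, 22/75, 28/225, 14/75]
  s_2: [11/45, 14/45, 7/75, 79/225]
  s_3: [23/75, 74/225, 1/9, 19/75]
  s_4: [61/225, 68/225, 22/225, 74/225]

(P^2)[s_1 -> s_1] = 89/225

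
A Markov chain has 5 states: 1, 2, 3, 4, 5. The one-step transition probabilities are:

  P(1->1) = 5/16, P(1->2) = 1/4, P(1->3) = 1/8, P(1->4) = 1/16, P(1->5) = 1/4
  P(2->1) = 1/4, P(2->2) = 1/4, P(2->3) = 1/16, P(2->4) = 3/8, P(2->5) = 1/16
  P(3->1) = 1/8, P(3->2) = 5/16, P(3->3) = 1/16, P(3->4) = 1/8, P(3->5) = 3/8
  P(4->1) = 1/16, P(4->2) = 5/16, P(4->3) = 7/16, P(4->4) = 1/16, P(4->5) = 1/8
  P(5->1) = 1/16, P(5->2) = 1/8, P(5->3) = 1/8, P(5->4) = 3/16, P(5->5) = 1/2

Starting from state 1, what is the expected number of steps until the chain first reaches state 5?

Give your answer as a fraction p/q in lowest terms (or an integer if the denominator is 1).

Let h_i = expected steps to first reach 5 from state i.
Boundary: h_5 = 0.
First-step equations for the other states:
  h_1 = 1 + 5/16*h_1 + 1/4*h_2 + 1/8*h_3 + 1/16*h_4 + 1/4*h_5
  h_2 = 1 + 1/4*h_1 + 1/4*h_2 + 1/16*h_3 + 3/8*h_4 + 1/16*h_5
  h_3 = 1 + 1/8*h_1 + 5/16*h_2 + 1/16*h_3 + 1/8*h_4 + 3/8*h_5
  h_4 = 1 + 1/16*h_1 + 5/16*h_2 + 7/16*h_3 + 1/16*h_4 + 1/8*h_5

Substituting h_5 = 0 and rearranging gives the linear system (I - Q) h = 1:
  [11/16, -1/4, -1/8, -1/16] . (h_1, h_2, h_3, h_4) = 1
  [-1/4, 3/4, -1/16, -3/8] . (h_1, h_2, h_3, h_4) = 1
  [-1/8, -5/16, 15/16, -1/8] . (h_1, h_2, h_3, h_4) = 1
  [-1/16, -5/16, -7/16, 15/16] . (h_1, h_2, h_3, h_4) = 1

Solving yields:
  h_1 = 16716/3319
  h_2 = 20520/3319
  h_3 = 15080/3319
  h_4 = 18532/3319

Starting state is 1, so the expected hitting time is h_1 = 16716/3319.

Answer: 16716/3319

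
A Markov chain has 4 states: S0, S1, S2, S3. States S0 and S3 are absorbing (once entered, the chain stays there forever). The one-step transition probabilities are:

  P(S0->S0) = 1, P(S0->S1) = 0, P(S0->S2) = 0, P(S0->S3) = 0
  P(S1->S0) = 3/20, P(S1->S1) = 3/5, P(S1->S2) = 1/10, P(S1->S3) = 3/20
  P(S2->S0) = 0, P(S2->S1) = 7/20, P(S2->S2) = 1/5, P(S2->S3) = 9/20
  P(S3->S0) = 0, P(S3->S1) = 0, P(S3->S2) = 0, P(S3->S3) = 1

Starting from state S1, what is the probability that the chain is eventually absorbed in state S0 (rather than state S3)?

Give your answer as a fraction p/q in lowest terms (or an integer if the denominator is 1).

Answer: 8/19

Derivation:
Let a_i = P(absorbed in S0 | start in state i).
Boundary conditions: a_S0 = 1, a_S3 = 0.
For each transient state i, a_i = sum_j P(i->j) * a_j:
  a_S1 = 3/20*a_S0 + 3/5*a_S1 + 1/10*a_S2 + 3/20*a_S3
  a_S2 = 0*a_S0 + 7/20*a_S1 + 1/5*a_S2 + 9/20*a_S3

Substituting a_S0 = 1 and a_S3 = 0, rearrange to (I - Q) a = r where r[i] = P(i -> S0):
  [2/5, -1/10] . (a_S1, a_S2) = 3/20
  [-7/20, 4/5] . (a_S1, a_S2) = 0

Solving yields:
  a_S1 = 8/19
  a_S2 = 7/38

Starting state is S1, so the absorption probability is a_S1 = 8/19.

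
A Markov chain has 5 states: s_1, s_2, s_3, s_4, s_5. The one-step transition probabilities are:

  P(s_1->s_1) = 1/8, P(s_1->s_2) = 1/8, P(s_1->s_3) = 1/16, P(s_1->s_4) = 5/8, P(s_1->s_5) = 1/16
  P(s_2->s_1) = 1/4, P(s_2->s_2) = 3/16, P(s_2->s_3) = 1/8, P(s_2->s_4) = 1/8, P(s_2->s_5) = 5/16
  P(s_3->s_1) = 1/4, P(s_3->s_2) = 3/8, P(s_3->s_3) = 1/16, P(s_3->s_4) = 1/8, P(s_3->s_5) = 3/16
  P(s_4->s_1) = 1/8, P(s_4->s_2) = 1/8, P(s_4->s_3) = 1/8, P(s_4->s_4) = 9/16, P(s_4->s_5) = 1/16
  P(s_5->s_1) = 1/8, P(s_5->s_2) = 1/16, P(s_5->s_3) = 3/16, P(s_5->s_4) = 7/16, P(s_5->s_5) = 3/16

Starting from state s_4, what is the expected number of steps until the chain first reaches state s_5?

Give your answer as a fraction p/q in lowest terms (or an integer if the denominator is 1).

Answer: 32944/3841

Derivation:
Let h_i = expected steps to first reach s_5 from state i.
Boundary: h_s_5 = 0.
First-step equations for the other states:
  h_s_1 = 1 + 1/8*h_s_1 + 1/8*h_s_2 + 1/16*h_s_3 + 5/8*h_s_4 + 1/16*h_s_5
  h_s_2 = 1 + 1/4*h_s_1 + 3/16*h_s_2 + 1/8*h_s_3 + 1/8*h_s_4 + 5/16*h_s_5
  h_s_3 = 1 + 1/4*h_s_1 + 3/8*h_s_2 + 1/16*h_s_3 + 1/8*h_s_4 + 3/16*h_s_5
  h_s_4 = 1 + 1/8*h_s_1 + 1/8*h_s_2 + 1/8*h_s_3 + 9/16*h_s_4 + 1/16*h_s_5

Substituting h_s_5 = 0 and rearranging gives the linear system (I - Q) h = 1:
  [7/8, -1/8, -1/16, -5/8] . (h_s_1, h_s_2, h_s_3, h_s_4) = 1
  [-1/4, 13/16, -1/8, -1/8] . (h_s_1, h_s_2, h_s_3, h_s_4) = 1
  [-1/4, -3/8, 15/16, -1/8] . (h_s_1, h_s_2, h_s_3, h_s_4) = 1
  [-1/8, -1/8, -1/8, 7/16] . (h_s_1, h_s_2, h_s_3, h_s_4) = 1

Solving yields:
  h_s_1 = 33312/3841
  h_s_2 = 24208/3841
  h_s_3 = 27056/3841
  h_s_4 = 32944/3841

Starting state is s_4, so the expected hitting time is h_s_4 = 32944/3841.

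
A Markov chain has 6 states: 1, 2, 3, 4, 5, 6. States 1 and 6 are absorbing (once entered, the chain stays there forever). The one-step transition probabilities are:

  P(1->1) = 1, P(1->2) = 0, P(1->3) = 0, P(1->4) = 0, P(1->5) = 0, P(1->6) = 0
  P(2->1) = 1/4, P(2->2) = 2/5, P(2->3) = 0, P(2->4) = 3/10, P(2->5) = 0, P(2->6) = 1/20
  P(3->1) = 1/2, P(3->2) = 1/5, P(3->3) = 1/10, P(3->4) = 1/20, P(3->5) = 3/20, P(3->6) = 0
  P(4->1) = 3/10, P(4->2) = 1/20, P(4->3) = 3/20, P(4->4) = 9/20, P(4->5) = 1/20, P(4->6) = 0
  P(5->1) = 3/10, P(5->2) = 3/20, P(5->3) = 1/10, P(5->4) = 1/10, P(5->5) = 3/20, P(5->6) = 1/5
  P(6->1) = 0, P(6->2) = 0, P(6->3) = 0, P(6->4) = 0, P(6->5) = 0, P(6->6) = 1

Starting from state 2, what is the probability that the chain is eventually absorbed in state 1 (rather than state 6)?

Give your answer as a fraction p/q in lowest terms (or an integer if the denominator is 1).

Answer: 30917/34758

Derivation:
Let a_i = P(absorbed in 1 | start in state i).
Boundary conditions: a_1 = 1, a_6 = 0.
For each transient state i, a_i = sum_j P(i->j) * a_j:
  a_2 = 1/4*a_1 + 2/5*a_2 + 0*a_3 + 3/10*a_4 + 0*a_5 + 1/20*a_6
  a_3 = 1/2*a_1 + 1/5*a_2 + 1/10*a_3 + 1/20*a_4 + 3/20*a_5 + 0*a_6
  a_4 = 3/10*a_1 + 1/20*a_2 + 3/20*a_3 + 9/20*a_4 + 1/20*a_5 + 0*a_6
  a_5 = 3/10*a_1 + 3/20*a_2 + 1/10*a_3 + 1/10*a_4 + 3/20*a_5 + 1/5*a_6

Substituting a_1 = 1 and a_6 = 0, rearrange to (I - Q) a = r where r[i] = P(i -> 1):
  [3/5, 0, -3/10, 0] . (a_2, a_3, a_4, a_5) = 1/4
  [-1/5, 9/10, -1/20, -3/20] . (a_2, a_3, a_4, a_5) = 1/2
  [-1/20, -3/20, 11/20, -1/20] . (a_2, a_3, a_4, a_5) = 3/10
  [-3/20, -1/10, -1/10, 17/20] . (a_2, a_3, a_4, a_5) = 3/10

Solving yields:
  a_2 = 30917/34758
  a_3 = 32237/34758
  a_4 = 32869/34758
  a_5 = 8461/11586

Starting state is 2, so the absorption probability is a_2 = 30917/34758.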